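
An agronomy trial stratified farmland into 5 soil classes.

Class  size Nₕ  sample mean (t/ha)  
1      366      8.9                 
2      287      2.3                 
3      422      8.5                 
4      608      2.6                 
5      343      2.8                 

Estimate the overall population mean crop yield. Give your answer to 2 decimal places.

x̄_st = (Σ Nₕx̄ₕ) / (Σ Nₕ) = (366·8.9 + 287·2.3 + 422·8.5 + 608·2.6 + 343·2.8) / 2026
= 10045.7 / 2026 = 4.9584... → 4.96.

4.96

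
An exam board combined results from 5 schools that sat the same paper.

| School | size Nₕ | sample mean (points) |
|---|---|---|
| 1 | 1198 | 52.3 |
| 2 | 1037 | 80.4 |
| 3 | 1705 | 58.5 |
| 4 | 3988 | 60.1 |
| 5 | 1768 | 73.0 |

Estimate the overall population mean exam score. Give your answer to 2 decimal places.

63.38

N = 1198 + 1037 + 1705 + 3988 + 1768 = 9696.
Overall mean = Σ (Nₕ/N)·x̄ₕ — weight by population share, not a simple average.
Σ Nₕx̄ₕ = 1198·52.3 + 1037·80.4 + 1705·58.5 + 3988·60.1 + 1768·73.0 = 62655.4 + 83374.8 + 99742.5 + 239678.8 + 129064 = 614515.5.
Divide by N: 614515.5 / 9696 = 63.3782... → 63.38.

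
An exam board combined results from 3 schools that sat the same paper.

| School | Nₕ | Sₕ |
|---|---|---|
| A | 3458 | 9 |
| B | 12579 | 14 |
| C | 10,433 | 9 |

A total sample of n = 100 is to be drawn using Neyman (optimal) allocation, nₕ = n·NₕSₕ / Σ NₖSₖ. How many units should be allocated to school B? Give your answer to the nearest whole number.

58

Σ NₕSₕ = 3458·9 + 12579·14 + 10433·9 = 301125.
Share for B: 176106/301125 = 0.58483.
n_B = 100 × 0.58483 = 58.483... → 58.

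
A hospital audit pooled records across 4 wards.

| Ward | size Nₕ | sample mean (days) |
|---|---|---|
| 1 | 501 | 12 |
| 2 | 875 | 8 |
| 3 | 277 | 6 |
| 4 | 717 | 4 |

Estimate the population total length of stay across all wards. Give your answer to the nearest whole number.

17542

1: 501·12 = 6012
2: 875·8 = 7000
3: 277·6 = 1662
4: 717·4 = 2868
τ̂ = Σ Nₕx̄ₕ = 17542.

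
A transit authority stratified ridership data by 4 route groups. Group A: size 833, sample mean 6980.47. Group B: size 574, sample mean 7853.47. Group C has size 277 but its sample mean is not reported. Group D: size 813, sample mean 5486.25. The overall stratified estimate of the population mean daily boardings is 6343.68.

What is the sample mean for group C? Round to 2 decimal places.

Σ Nₕx̄ₕ = N·μ, so 277·x̄_C = 2497·6343.68 − (833·6980.47 + 574·7853.47 + 813·5486.25).
= 15840168.96 − 14782944.54 = 1057224.42.
x̄_C = 1057224.42 / 277 = 3816.6947... → 3816.69.

3816.69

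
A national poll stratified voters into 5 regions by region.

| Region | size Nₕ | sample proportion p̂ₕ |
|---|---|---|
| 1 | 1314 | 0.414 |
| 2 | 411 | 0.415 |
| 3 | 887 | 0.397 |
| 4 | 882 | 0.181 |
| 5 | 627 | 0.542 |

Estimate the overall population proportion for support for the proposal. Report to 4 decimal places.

N = 1314 + 411 + 887 + 882 + 627 = 4121.
Overall proportion = Σ (Nₕ/N)·p̂ₕ.
Σ Nₕp̂ₕ = 543.996 + 170.565 + 352.139 + 159.642 + 339.834 = 1566.176.
1566.176 / 4121 = 0.380048... → 0.3800.

0.3800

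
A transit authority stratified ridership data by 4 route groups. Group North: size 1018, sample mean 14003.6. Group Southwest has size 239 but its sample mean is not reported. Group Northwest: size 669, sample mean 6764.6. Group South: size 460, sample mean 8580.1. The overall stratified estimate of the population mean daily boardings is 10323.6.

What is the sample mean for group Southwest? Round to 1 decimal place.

N = 1018 + 239 + 669 + 460 = 2386.
Overall total = μ·N = 10323.6·2386 = 24632109.6.
Subtract the known strata: 1018·14003.6 + 669·6764.6 + 460·8580.1 = 22728028.2.
Remaining total for group Southwest: 24632109.6 − 22728028.2 = 1904081.4.
Divide by its size: 1904081.4 / 239 = 7966.868... → 7966.9.

7966.9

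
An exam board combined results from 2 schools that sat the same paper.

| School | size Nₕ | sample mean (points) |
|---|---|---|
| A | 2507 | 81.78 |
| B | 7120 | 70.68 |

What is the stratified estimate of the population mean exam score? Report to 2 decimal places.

73.57

N = 9627; weights Wₕ = Nₕ/N = (0.2604, 0.7396).
x̄_st = Σ Wₕ·x̄ₕ = 0.2604·81.78 + 0.7396·70.68 ≈ 73.5706...
→ 73.57.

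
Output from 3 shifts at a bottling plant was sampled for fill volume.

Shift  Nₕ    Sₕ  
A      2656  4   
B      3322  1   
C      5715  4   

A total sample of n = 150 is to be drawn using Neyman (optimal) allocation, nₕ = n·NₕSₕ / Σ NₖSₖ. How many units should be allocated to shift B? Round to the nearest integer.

14

Σ NₕSₕ = 2656·4 + 3322·1 + 5715·4 = 36806.
Share for B: 3322/36806 = 0.09026.
n_B = 150 × 0.09026 = 13.539... → 14.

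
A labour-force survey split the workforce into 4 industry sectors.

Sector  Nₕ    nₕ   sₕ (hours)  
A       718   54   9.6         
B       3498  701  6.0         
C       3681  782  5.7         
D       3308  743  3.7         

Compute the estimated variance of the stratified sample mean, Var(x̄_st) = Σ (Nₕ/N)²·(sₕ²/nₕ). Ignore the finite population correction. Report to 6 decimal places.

0.018102

N = 11205; Wₕ = Nₕ/N.
sector A: (718/11205)²·9.6²/54 = 0.007007674
sector B: (3498/11205)²·6.0²/701 = 0.005004957
sector C: (3681/11205)²·5.7²/782 = 0.004483848
sector D: (3308/11205)²·3.7²/743 = 0.001605913
Sum = 0.018102391 → 0.018102.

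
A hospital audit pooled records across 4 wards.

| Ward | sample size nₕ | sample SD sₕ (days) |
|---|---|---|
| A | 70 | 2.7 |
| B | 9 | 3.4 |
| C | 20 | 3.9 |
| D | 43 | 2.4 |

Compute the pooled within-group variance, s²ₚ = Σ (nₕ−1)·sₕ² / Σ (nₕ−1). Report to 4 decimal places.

8.1623

Degrees of freedom: 69 + 8 + 19 + 42 = 138.
Σ(nₕ−1)sₕ² = 69·7.29 + 8·11.56 + 19·15.21 + 42·5.76 = 1126.4.
s²ₚ = 1126.4 / 138 = 8.162319... → 8.1623.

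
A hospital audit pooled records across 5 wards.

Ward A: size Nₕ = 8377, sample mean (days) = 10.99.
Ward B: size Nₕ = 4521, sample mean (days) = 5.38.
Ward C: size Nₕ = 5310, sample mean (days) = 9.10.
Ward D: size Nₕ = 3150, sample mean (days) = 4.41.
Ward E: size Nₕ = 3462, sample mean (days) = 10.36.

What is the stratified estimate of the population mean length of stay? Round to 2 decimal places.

8.64

N = 8377 + 4521 + 5310 + 3150 + 3462 = 24820.
Overall mean = Σ (Nₕ/N)·x̄ₕ — weight by population share, not a simple average.
Σ Nₕx̄ₕ = 8377·10.99 + 4521·5.38 + 5310·9.10 + 3150·4.41 + 3462·10.36 = 92063.23 + 24322.98 + 48321 + 13891.5 + 35866.32 = 214465.03.
Divide by N: 214465.03 / 24820 = 8.6408... → 8.64.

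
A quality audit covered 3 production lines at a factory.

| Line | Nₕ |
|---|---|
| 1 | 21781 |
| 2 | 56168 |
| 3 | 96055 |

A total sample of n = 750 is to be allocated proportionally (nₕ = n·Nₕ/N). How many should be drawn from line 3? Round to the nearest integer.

Share of line 3 = 96055/174004 = 0.55203.
Allocate 750 × 0.55203 = 414.021... → 414.

414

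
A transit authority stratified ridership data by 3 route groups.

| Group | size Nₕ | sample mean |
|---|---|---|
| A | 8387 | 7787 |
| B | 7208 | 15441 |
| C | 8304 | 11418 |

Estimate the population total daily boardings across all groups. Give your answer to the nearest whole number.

Estimate total by summing Nₕ·x̄ₕ over strata.
8387·7787 + 7208·15441 + 8304·11418 = 65309569 + 111298728 + 94815072 = 271423369.

271423369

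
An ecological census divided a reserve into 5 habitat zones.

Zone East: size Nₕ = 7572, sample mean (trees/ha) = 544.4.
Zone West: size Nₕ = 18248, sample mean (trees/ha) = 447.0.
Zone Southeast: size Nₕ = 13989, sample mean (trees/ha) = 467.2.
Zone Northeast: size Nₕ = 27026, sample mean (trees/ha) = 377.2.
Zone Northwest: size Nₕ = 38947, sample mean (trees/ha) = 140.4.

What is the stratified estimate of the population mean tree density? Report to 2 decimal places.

325.93

x̄_st = (Σ Nₕx̄ₕ) / (Σ Nₕ) = (7572·544.4 + 18248·447.0 + 13989·467.2 + 27026·377.2 + 38947·140.4) / 105782
= 34477079.6 / 105782 = 325.9258... → 325.93.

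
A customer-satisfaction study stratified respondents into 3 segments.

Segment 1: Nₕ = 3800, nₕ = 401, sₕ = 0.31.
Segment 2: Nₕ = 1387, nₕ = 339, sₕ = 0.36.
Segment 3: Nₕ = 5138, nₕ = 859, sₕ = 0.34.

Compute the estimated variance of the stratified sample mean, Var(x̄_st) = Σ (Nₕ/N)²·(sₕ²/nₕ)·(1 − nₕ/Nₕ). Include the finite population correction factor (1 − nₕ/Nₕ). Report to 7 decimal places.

0.0000620

N = 10325; Wₕ = Nₕ/N.
segment 1: (3800/10325)²·0.31²/401·(1 − 401/3800) = 0.0000290358
segment 2: (1387/10325)²·0.36²/339·(1 − 339/1387) = 0.0000052127
segment 3: (5138/10325)²·0.34²/859·(1 − 859/5138) = 0.0000277537
Sum = 0.0000620022 → 0.0000620.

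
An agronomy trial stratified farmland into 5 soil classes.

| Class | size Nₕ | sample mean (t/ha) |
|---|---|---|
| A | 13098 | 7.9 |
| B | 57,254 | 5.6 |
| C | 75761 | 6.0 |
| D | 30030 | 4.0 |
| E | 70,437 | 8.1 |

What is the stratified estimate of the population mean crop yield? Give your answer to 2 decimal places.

6.36

N = 13098 + 57254 + 75761 + 30030 + 70437 = 246580.
Overall mean = Σ (Nₕ/N)·x̄ₕ — weight by population share, not a simple average.
Σ Nₕx̄ₕ = 13098·7.9 + 57254·5.6 + 75761·6.0 + 30030·4.0 + 70437·8.1 = 103474.2 + 320622.4 + 454566 + 120120 + 570539.7 = 1569322.3.
Divide by N: 1569322.3 / 246580 = 6.3644... → 6.36.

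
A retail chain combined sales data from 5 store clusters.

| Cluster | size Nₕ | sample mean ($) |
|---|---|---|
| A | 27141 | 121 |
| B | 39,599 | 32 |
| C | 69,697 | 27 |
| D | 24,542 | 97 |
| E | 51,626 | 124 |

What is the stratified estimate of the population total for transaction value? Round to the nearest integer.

15215246

Population total = Σ Nₕ·x̄ₕ (each stratum's size times its mean).
27141·121 + 39599·32 + 69697·27 + 24542·97 + 51626·124 = 3284061 + 1267168 + 1881819 + 2380574 + 6401624 = 15215246.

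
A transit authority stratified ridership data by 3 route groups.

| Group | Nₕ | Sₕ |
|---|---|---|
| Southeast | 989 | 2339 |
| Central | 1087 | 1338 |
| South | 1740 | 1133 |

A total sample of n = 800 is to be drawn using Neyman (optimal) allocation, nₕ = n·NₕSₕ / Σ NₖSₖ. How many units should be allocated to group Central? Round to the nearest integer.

Southeast: NₕSₕ = 989·2339 = 2313271
Central: NₕSₕ = 1087·1338 = 1454406
South: NₕSₕ = 1740·1133 = 1971420
Σ NₕSₕ = 5739097.
n_Central = 800·1454406/5739097 = 202.737... → 203.

203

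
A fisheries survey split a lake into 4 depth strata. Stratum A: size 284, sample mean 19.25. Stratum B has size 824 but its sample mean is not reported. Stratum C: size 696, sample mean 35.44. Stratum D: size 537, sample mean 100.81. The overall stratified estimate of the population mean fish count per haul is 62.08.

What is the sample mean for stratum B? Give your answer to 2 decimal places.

74.10

N = 284 + 824 + 696 + 537 = 2341.
Overall total = μ·N = 62.08·2341 = 145329.28.
Subtract the known strata: 284·19.25 + 696·35.44 + 537·100.81 = 84268.21.
Remaining total for stratum B: 145329.28 − 84268.21 = 61061.07.
Divide by its size: 61061.07 / 824 = 74.1032... → 74.10.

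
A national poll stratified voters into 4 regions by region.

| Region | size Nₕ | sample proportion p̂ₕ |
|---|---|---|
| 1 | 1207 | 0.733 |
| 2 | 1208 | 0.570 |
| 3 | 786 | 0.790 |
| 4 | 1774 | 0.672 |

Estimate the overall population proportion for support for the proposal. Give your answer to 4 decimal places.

0.6807

Wₕ = Nₕ/N with N = 4975: 0.2426, 0.2428, 0.1580, 0.3566.
p̂_st = 0.2426·0.733 + 0.2428·0.570 + 0.1580·0.790 + 0.3566·0.672 ≈ 0.680675... → 0.6807.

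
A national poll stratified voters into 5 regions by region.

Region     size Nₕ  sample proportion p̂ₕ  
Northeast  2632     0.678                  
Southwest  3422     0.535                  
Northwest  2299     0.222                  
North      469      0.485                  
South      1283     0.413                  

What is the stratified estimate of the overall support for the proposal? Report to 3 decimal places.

N = 2632 + 3422 + 2299 + 469 + 1283 = 10105.
Overall proportion = Σ (Nₕ/N)·p̂ₕ.
Σ Nₕp̂ₕ = 1784.496 + 1830.77 + 510.378 + 227.465 + 529.879 = 4882.988.
4882.988 / 10105 = 0.48322... → 0.483.

0.483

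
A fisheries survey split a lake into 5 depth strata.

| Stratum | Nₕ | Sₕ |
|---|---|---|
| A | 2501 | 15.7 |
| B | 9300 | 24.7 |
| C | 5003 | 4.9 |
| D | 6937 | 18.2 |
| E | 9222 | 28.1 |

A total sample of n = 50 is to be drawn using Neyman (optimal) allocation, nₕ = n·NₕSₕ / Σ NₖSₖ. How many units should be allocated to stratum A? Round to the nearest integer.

Σ NₕSₕ = 2501·15.7 + 9300·24.7 + 5003·4.9 + 6937·18.2 + 9222·28.1 = 678882.
Share for A: 39265.7/678882 = 0.05784.
n_A = 50 × 0.05784 = 2.892... → 3.

3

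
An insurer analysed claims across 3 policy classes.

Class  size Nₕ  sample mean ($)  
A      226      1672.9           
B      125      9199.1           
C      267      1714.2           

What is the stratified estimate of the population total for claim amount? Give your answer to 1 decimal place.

1985654.3

Estimate total by summing Nₕ·x̄ₕ over strata.
226·1672.9 + 125·9199.1 + 267·1714.2 = 378075.4 + 1149887.5 + 457691.4 = 1985654.3.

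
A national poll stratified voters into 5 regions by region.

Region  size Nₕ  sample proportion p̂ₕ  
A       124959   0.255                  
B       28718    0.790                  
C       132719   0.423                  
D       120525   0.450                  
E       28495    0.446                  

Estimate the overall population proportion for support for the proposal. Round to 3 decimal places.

0.408

Wₕ = Nₕ/N with N = 435416: 0.2870, 0.0660, 0.3048, 0.2768, 0.0654.
p̂_st = 0.2870·0.255 + 0.0660·0.790 + 0.3048·0.423 + 0.2768·0.450 + 0.0654·0.446 ≈ 0.40797... → 0.408.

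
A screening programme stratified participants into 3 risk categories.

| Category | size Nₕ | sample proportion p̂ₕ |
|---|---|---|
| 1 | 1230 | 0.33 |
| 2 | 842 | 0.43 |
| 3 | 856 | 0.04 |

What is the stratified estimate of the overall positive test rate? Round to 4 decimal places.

0.2740

N = 1230 + 842 + 856 = 2928.
Overall proportion = Σ (Nₕ/N)·p̂ₕ.
Σ Nₕp̂ₕ = 405.9 + 362.06 + 34.24 = 802.2.
802.2 / 2928 = 0.273975... → 0.2740.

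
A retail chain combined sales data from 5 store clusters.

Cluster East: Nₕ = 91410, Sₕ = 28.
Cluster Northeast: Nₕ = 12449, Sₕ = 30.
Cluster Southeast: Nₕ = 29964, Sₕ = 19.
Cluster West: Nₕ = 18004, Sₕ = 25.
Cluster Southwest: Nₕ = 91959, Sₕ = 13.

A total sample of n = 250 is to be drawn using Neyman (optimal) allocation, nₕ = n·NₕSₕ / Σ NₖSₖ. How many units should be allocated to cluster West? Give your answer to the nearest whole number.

East: NₕSₕ = 91410·28 = 2559480
Northeast: NₕSₕ = 12449·30 = 373470
Southeast: NₕSₕ = 29964·19 = 569316
West: NₕSₕ = 18004·25 = 450100
Southwest: NₕSₕ = 91959·13 = 1195467
Σ NₕSₕ = 5147833.
n_West = 250·450100/5147833 = 21.859... → 22.

22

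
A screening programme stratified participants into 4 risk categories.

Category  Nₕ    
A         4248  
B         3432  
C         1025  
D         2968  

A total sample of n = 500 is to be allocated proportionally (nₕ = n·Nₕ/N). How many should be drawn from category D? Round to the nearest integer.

127

N = 4248 + 3432 + 1025 + 2968 = 11673.
n_D = 500·2968/11673 = 127.131... → 127.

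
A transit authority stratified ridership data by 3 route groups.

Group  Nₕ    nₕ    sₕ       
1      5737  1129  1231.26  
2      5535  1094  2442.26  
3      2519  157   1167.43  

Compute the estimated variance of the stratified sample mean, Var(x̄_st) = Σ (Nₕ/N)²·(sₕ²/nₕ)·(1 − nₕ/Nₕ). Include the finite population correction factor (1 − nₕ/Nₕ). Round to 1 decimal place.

N = 13791. Term for each stratum: Wₕ²sₕ²/nₕ·(1−nₕ/Nₕ).
Var(x̄_st) = 186.6429 + 704.6498 + 271.5680 = 1162.8607 → 1162.9.

1162.9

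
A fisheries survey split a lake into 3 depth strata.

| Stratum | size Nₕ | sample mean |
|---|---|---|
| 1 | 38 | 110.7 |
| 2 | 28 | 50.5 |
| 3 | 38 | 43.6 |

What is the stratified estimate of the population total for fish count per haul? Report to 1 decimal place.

7277.4

Estimate total by summing Nₕ·x̄ₕ over strata.
38·110.7 + 28·50.5 + 38·43.6 = 4206.6 + 1414 + 1656.8 = 7277.4.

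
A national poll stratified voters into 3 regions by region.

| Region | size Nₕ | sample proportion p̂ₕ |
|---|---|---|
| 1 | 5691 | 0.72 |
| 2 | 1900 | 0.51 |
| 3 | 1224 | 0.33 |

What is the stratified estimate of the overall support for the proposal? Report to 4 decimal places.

Wₕ = Nₕ/N with N = 8815: 0.6456, 0.2155, 0.1389.
p̂_st = 0.6456·0.72 + 0.2155·0.51 + 0.1389·0.33 ≈ 0.620583... → 0.6206.

0.6206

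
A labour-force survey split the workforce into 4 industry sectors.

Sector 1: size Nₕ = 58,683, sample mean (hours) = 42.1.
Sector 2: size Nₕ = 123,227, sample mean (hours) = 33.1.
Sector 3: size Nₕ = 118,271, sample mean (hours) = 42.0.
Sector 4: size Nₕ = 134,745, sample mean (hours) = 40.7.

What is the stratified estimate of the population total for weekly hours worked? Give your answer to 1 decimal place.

Population total = Σ Nₕ·x̄ₕ (each stratum's size times its mean).
58683·42.1 + 123227·33.1 + 118271·42.0 + 134745·40.7 = 2470554.3 + 4078813.7 + 4967382 + 5484121.5 = 17000871.5.

17000871.5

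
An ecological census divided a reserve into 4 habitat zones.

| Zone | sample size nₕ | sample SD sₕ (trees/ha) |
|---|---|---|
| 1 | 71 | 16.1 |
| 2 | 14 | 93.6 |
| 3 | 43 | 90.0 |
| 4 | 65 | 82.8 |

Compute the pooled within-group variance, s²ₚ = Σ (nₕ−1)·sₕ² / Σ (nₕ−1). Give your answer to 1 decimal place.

4820.2

Degrees of freedom: 70 + 13 + 42 + 64 = 189.
Σ(nₕ−1)sₕ² = 70·259.21 + 13·8760.96 + 42·8100 + 64·6855.84 = 911010.94.
s²ₚ = 911010.94 / 189 = 4820.164... → 4820.2.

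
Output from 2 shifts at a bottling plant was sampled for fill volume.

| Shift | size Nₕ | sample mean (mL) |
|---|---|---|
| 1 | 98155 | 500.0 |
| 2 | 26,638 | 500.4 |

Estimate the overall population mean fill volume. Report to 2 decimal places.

x̄_st = (Σ Nₕx̄ₕ) / (Σ Nₕ) = (98155·500.0 + 26638·500.4) / 124793
= 62407155.2 / 124793 = 500.0854... → 500.09.

500.09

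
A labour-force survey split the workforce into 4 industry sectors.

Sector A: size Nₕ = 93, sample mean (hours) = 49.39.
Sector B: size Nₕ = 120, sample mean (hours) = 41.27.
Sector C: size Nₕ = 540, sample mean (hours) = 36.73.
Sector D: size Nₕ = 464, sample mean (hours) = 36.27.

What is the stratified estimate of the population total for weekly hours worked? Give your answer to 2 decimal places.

A: 93·49.39 = 4593.27
B: 120·41.27 = 4952.4
C: 540·36.73 = 19834.2
D: 464·36.27 = 16829.28
τ̂ = Σ Nₕx̄ₕ = 46209.15.

46209.15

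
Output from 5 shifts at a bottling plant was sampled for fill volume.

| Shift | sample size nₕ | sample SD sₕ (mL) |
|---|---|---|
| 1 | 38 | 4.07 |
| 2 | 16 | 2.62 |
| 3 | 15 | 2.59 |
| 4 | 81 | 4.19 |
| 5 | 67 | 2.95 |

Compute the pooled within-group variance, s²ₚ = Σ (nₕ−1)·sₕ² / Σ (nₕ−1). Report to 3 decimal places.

13.154

1: (38−1)·4.07² = 37·16.5649 = 612.9013
2: (16−1)·2.62² = 15·6.8644 = 102.966
3: (15−1)·2.59² = 14·6.7081 = 93.9134
4: (81−1)·4.19² = 80·17.5561 = 1404.488
5: (67−1)·2.95² = 66·8.7025 = 574.365
Numerator = 2788.6337; denominator = Σ(nₕ−1) = 212.
s²ₚ = 2788.6337/212 = 13.15393... → 13.154.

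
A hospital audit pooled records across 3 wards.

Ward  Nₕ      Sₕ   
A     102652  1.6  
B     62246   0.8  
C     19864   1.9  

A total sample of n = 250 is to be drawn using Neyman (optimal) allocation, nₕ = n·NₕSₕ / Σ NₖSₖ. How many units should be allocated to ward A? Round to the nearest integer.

163

A: NₕSₕ = 102652·1.6 = 164243.2
B: NₕSₕ = 62246·0.8 = 49796.8
C: NₕSₕ = 19864·1.9 = 37741.6
Σ NₕSₕ = 251781.6.
n_A = 250·164243.2/251781.6 = 163.081... → 163.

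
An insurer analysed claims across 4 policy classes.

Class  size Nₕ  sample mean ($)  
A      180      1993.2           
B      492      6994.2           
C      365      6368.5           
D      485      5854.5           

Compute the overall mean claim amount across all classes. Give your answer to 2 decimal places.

x̄_st = (Σ Nₕx̄ₕ) / (Σ Nₕ) = (180·1993.2 + 492·6994.2 + 365·6368.5 + 485·5854.5) / 1522
= 8963857.4 / 1522 = 5889.5252... → 5889.53.

5889.53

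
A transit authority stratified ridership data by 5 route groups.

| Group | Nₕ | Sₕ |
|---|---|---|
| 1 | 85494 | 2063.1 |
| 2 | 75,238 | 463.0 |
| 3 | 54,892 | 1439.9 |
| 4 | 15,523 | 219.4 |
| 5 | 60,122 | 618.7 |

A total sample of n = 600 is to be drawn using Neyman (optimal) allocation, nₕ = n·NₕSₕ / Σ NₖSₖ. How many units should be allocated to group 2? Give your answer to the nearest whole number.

Σ NₕSₕ = 85494·2063.1 + 75238·463.0 + 54892·1439.9 + 15523·219.4 + 60122·618.7 = 330860083.8.
Share for 2: 34835194/330860083.8 = 0.10529.
n_2 = 600 × 0.10529 = 63.172... → 63.

63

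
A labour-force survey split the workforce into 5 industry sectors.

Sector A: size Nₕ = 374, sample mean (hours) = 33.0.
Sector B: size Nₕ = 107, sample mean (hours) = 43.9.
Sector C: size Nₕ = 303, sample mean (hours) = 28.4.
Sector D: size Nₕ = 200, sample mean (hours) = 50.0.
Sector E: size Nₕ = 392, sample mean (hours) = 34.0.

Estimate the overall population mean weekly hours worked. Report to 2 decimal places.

x̄_st = (Σ Nₕx̄ₕ) / (Σ Nₕ) = (374·33.0 + 107·43.9 + 303·28.4 + 200·50.0 + 392·34.0) / 1376
= 48972.5 / 1376 = 35.5905... → 35.59.

35.59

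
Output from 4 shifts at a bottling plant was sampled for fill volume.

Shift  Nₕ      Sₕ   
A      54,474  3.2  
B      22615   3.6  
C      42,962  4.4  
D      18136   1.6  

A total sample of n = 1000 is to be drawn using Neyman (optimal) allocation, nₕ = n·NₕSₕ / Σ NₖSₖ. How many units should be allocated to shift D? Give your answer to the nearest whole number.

61

Σ NₕSₕ = 54474·3.2 + 22615·3.6 + 42962·4.4 + 18136·1.6 = 473781.2.
Share for D: 29017.6/473781.2 = 0.06125.
n_D = 1000 × 0.06125 = 61.247... → 61.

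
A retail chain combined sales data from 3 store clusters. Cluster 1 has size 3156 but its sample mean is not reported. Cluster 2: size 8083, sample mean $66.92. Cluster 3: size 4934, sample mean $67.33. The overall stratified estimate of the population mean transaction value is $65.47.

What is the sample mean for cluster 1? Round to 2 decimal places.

N = 3156 + 8083 + 4934 = 16173.
Overall total = μ·N = 65.47·16173 = 1058846.31.
Subtract the known strata: 8083·66.92 + 4934·67.33 = 873120.58.
Remaining total for cluster 1: 1058846.31 − 873120.58 = 185725.73.
Divide by its size: 185725.73 / 3156 = 58.8485... → 58.85.

58.85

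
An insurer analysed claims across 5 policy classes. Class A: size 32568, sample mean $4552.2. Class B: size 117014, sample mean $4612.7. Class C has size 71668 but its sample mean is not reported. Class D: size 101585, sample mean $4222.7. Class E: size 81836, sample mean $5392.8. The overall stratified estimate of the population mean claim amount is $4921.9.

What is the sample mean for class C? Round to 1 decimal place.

Σ Nₕx̄ₕ = N·μ, so 71668·x̄_C = 404671·4921.9 − (32568·4552.2 + 117014·4612.7 + 101585·4222.7 + 81836·5392.8).
= 1991750194.9 − 1558294687.7 = 433455507.2.
x̄_C = 433455507.2 / 71668 = 6048.104... → 6048.1.

6048.1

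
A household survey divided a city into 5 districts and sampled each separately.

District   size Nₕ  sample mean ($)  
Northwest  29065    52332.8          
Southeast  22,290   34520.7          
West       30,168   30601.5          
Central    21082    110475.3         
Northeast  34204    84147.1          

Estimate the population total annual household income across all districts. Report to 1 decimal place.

Northwest: 29065·52332.8 = 1521052832
Southeast: 22290·34520.7 = 769466403
West: 30168·30601.5 = 923186052
Central: 21082·110475.3 = 2329040274.6
Northeast: 34204·84147.1 = 2878167408.4
τ̂ = Σ Nₕx̄ₕ = 8420912970.0.

8420912970.0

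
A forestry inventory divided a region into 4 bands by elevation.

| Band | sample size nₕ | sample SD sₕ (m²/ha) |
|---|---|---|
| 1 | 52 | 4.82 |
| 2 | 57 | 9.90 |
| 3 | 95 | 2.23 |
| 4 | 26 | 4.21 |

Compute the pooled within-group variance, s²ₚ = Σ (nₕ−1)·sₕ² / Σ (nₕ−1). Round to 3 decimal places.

33.557

Degrees of freedom: 51 + 56 + 94 + 25 = 226.
Σ(nₕ−1)sₕ² = 51·23.2324 + 56·98.01 + 94·4.9729 + 25·17.7241 = 7583.9675.
s²ₚ = 7583.9675 / 226 = 33.55738... → 33.557.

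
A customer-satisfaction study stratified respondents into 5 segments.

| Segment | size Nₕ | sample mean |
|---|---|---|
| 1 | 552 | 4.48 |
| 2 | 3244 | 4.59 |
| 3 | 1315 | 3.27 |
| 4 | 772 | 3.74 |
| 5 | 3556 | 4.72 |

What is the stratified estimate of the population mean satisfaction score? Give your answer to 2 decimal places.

4.38

N = 552 + 3244 + 1315 + 772 + 3556 = 9439.
The stratified mean weights each stratum mean by its population share Nₕ/N.
Σ Nₕx̄ₕ = 552·4.48 + 3244·4.59 + 1315·3.27 + 772·3.74 + 3556·4.72 = 2472.96 + 14889.96 + 4300.05 + 2887.28 + 16784.32 = 41334.57.
Divide by N: 41334.57 / 9439 = 4.3791... → 4.38.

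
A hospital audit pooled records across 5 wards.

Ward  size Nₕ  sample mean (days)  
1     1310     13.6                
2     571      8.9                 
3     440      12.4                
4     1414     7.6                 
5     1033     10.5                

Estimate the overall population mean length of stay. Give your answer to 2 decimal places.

10.48

N = 4768; weights Wₕ = Nₕ/N = (0.2747, 0.1198, 0.0923, 0.2966, 0.2167).
x̄_st = Σ Wₕ·x̄ₕ = 0.2747·13.6 + 0.1198·8.9 + 0.0923·12.4 + 0.2966·7.6 + 0.2167·10.5 ≈ 10.4754...
→ 10.48.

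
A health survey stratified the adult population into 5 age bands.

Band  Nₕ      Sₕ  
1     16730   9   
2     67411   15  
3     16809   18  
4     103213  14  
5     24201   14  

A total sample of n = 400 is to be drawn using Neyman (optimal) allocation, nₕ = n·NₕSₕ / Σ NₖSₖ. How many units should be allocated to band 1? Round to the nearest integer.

19

1: NₕSₕ = 16730·9 = 150570
2: NₕSₕ = 67411·15 = 1011165
3: NₕSₕ = 16809·18 = 302562
4: NₕSₕ = 103213·14 = 1444982
5: NₕSₕ = 24201·14 = 338814
Σ NₕSₕ = 3248093.
n_1 = 400·150570/3248093 = 18.543... → 19.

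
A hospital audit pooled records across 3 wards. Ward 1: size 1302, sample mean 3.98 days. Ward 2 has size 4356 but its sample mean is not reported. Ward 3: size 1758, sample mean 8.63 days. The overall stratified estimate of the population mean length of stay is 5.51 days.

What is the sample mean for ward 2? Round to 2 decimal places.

N = 1302 + 4356 + 1758 = 7416.
Overall total = μ·N = 5.51·7416 = 40862.16.
Subtract the known strata: 1302·3.98 + 1758·8.63 = 20353.5.
Remaining total for ward 2: 40862.16 − 20353.5 = 20508.66.
Divide by its size: 20508.66 / 4356 = 4.7081... → 4.71.

4.71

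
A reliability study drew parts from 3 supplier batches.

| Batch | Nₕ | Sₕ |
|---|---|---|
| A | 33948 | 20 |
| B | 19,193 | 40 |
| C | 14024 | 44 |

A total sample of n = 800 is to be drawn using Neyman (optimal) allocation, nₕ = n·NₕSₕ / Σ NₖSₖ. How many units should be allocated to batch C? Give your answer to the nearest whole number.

239

A: NₕSₕ = 33948·20 = 678960
B: NₕSₕ = 19193·40 = 767720
C: NₕSₕ = 14024·44 = 617056
Σ NₕSₕ = 2063736.
n_C = 800·617056/2063736 = 239.200... → 239.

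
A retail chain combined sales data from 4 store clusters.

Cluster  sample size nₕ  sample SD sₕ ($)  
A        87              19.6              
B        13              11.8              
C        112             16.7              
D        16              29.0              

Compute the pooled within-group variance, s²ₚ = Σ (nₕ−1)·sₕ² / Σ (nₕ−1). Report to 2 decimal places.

A: (87−1)·19.6² = 86·384.16 = 33037.76
B: (13−1)·11.8² = 12·139.24 = 1670.88
C: (112−1)·16.7² = 111·278.89 = 30956.79
D: (16−1)·29.0² = 15·841 = 12615
Numerator = 78280.43; denominator = Σ(nₕ−1) = 224.
s²ₚ = 78280.43/224 = 349.4662... → 349.47.

349.47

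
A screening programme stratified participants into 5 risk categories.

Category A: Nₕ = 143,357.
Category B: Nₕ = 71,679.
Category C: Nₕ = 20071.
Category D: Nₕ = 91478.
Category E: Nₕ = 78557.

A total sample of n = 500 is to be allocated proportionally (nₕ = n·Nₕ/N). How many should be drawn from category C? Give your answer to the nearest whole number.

Share of category C = 20071/405142 = 0.04954.
Allocate 500 × 0.04954 = 24.770... → 25.

25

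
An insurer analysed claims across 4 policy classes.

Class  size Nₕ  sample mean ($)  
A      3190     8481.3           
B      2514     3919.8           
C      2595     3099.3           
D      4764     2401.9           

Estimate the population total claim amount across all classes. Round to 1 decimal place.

56395059.3

Population total = Σ Nₕ·x̄ₕ (each stratum's size times its mean).
3190·8481.3 + 2514·3919.8 + 2595·3099.3 + 4764·2401.9 = 27055347 + 9854377.2 + 8042683.5 + 11442651.6 = 56395059.3.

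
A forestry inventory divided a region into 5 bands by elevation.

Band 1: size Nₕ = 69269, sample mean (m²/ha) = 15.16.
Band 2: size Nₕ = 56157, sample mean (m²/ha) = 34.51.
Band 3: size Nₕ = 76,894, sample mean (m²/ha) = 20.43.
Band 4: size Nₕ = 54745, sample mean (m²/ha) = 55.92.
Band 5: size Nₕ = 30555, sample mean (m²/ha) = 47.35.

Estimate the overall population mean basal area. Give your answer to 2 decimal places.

N = 287620; weights Wₕ = Nₕ/N = (0.2408, 0.1952, 0.2673, 0.1903, 0.1062).
x̄_st = Σ Wₕ·x̄ₕ = 0.2408·15.16 + 0.1952·34.51 + 0.2673·20.43 + 0.1903·55.92 + 0.1062·47.35 ≈ 31.5248...
→ 31.52.

31.52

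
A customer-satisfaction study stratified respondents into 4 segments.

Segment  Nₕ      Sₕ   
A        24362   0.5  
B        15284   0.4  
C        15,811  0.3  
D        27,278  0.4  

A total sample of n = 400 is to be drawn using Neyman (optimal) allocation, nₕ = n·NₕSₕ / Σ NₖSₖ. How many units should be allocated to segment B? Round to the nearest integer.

A: NₕSₕ = 24362·0.5 = 12181
B: NₕSₕ = 15284·0.4 = 6113.6
C: NₕSₕ = 15811·0.3 = 4743.3
D: NₕSₕ = 27278·0.4 = 10911.2
Σ NₕSₕ = 33949.1.
n_B = 400·6113.6/33949.1 = 72.033... → 72.

72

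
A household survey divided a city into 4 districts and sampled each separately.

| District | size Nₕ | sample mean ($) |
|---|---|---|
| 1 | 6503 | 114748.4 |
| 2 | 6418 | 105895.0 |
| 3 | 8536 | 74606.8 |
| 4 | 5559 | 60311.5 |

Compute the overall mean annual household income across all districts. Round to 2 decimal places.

x̄_st = (Σ Nₕx̄ₕ) / (Σ Nₕ) = (6503·114748.4 + 6418·105895.0 + 8536·74606.8 + 5559·60311.5) / 27016
= 2397958228.5 / 27016 = 88760.6688... → 88760.67.

88760.67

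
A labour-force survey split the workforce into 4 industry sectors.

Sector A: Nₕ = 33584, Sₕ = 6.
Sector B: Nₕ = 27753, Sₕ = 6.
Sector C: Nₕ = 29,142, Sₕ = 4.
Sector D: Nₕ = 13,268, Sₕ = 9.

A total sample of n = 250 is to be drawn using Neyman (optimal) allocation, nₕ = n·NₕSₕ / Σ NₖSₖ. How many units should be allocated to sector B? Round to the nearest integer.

69

Σ NₕSₕ = 33584·6 + 27753·6 + 29142·4 + 13268·9 = 604002.
Share for B: 166518/604002 = 0.27569.
n_B = 250 × 0.27569 = 68.923... → 69.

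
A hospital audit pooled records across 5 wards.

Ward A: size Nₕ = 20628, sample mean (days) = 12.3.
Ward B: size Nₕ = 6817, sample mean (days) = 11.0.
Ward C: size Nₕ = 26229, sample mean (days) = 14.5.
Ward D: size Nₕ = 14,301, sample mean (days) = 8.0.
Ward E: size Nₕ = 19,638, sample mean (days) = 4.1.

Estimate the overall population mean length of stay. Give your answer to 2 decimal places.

10.32

x̄_st = (Σ Nₕx̄ₕ) / (Σ Nₕ) = (20628·12.3 + 6817·11.0 + 26229·14.5 + 14301·8.0 + 19638·4.1) / 87613
= 903955.7 / 87613 = 10.3176... → 10.32.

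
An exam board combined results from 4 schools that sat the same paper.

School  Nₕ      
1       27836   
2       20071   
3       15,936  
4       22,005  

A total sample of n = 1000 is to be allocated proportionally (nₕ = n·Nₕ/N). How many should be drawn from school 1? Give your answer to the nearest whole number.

324

Share of school 1 = 27836/85848 = 0.32425.
Allocate 1000 × 0.32425 = 324.248... → 324.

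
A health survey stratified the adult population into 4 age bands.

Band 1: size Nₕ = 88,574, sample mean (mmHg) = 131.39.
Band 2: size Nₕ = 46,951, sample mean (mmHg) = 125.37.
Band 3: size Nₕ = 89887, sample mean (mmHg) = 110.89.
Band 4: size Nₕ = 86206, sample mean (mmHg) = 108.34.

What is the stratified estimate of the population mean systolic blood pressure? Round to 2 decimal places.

x̄_st = (Σ Nₕx̄ₕ) / (Σ Nₕ) = (88574·131.39 + 46951·125.37 + 89887·110.89 + 86206·108.34) / 311618
= 36831112.2 / 311618 = 118.1931... → 118.19.

118.19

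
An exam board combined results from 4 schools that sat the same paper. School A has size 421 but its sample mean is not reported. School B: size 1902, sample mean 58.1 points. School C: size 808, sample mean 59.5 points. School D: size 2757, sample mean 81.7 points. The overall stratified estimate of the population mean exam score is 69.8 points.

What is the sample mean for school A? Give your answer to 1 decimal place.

64.5

N = 421 + 1902 + 808 + 2757 = 5888.
Overall total = μ·N = 69.8·5888 = 410982.4.
Subtract the known strata: 1902·58.1 + 808·59.5 + 2757·81.7 = 383829.1.
Remaining total for school A: 410982.4 − 383829.1 = 27153.3.
Divide by its size: 27153.3 / 421 = 64.497... → 64.5.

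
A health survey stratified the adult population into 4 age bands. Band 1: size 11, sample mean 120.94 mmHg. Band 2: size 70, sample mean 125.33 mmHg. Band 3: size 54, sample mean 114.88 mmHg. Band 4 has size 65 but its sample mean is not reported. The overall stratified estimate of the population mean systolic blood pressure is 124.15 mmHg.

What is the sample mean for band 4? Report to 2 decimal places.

131.12

N = 11 + 70 + 54 + 65 = 200.
Overall total = μ·N = 124.15·200 = 24830.
Subtract the known strata: 11·120.94 + 70·125.33 + 54·114.88 = 16306.96.
Remaining total for band 4: 24830 − 16306.96 = 8523.04.
Divide by its size: 8523.04 / 65 = 131.1237... → 131.12.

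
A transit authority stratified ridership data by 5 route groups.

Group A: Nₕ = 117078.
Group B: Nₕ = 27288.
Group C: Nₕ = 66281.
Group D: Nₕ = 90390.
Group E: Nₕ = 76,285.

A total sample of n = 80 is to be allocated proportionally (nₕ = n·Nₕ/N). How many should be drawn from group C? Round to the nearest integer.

N = 117078 + 27288 + 66281 + 90390 + 76285 = 377322.
n_C = 80·66281/377322 = 14.053... → 14.

14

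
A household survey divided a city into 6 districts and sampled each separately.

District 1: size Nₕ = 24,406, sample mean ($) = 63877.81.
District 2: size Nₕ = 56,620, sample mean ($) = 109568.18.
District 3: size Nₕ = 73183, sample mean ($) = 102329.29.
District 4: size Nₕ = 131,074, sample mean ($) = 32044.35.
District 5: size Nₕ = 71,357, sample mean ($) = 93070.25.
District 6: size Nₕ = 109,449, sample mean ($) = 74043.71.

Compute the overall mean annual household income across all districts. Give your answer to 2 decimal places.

N = 24406 + 56620 + 73183 + 131074 + 71357 + 109449 = 466089.
Weight each subgroup mean by Nₕ/N and sum.
Σ Nₕx̄ₕ = 24406·63877.81 + 56620·109568.18 + 73183·102329.29 + 131074·32044.35 + 71357·93070.25 + 109449·74043.71 = 1559001830.86 + 6203750351.6 + 7488764430.07 + 4200181131.9 + 6641213829.25 + 8104010015.79 = 34196921589.47.
Divide by N: 34196921589.47 / 466089 = 73369.9392... → 73369.94.

73369.94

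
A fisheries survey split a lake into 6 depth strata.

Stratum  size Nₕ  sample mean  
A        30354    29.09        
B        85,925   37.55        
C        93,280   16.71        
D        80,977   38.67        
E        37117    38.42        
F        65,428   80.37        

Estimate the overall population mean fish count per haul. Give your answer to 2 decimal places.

39.39

x̄_st = (Σ Nₕx̄ₕ) / (Σ Nₕ) = (30354·29.09 + 85925·37.55 + 93280·16.71 + 80977·38.67 + 37117·38.42 + 65428·80.37) / 393081
= 15484054.5 / 393081 = 39.3915... → 39.39.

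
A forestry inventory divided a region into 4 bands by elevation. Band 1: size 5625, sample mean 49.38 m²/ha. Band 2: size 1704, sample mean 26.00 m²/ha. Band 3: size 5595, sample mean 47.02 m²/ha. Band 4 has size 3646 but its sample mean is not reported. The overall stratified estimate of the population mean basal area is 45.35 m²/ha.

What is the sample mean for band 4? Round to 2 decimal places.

N = 5625 + 1704 + 5595 + 3646 = 16570.
Overall total = μ·N = 45.35·16570 = 751449.5.
Subtract the known strata: 5625·49.38 + 1704·26.00 + 5595·47.02 = 585143.4.
Remaining total for band 4: 751449.5 − 585143.4 = 166306.1.
Divide by its size: 166306.1 / 3646 = 45.6133... → 45.61.

45.61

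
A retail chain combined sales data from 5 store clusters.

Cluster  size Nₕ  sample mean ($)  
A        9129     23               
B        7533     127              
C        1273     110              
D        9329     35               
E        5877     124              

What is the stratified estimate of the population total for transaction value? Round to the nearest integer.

A: 9129·23 = 209967
B: 7533·127 = 956691
C: 1273·110 = 140030
D: 9329·35 = 326515
E: 5877·124 = 728748
τ̂ = Σ Nₕx̄ₕ = 2361951.

2361951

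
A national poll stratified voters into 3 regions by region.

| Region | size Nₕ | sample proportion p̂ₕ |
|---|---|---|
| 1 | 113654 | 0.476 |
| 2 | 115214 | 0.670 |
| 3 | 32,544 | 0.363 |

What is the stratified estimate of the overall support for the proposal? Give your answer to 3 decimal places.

N = 113654 + 115214 + 32544 = 261412.
Overall proportion = Σ (Nₕ/N)·p̂ₕ.
Σ Nₕp̂ₕ = 54099.304 + 77193.38 + 11813.472 = 143106.156.
143106.156 / 261412 = 0.54744... → 0.547.

0.547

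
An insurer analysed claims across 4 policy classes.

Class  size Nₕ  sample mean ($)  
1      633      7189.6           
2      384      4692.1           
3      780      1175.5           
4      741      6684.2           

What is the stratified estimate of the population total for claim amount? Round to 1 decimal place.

1: 633·7189.6 = 4551016.8
2: 384·4692.1 = 1801766.4
3: 780·1175.5 = 916890
4: 741·6684.2 = 4952992.2
τ̂ = Σ Nₕx̄ₕ = 12222665.4.

12222665.4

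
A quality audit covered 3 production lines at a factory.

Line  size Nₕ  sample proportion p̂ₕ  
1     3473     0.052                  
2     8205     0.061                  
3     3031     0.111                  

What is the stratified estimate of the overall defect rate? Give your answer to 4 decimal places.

0.0692

N = 3473 + 8205 + 3031 = 14709.
Overall proportion = Σ (Nₕ/N)·p̂ₕ.
Σ Nₕp̂ₕ = 180.596 + 500.505 + 336.441 = 1017.542.
1017.542 / 14709 = 0.069178... → 0.0692.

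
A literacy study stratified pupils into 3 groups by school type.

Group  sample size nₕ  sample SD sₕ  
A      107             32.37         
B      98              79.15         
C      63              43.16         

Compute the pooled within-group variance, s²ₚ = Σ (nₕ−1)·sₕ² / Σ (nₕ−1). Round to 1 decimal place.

A: (107−1)·32.37² = 106·1047.8169 = 111068.5914
B: (98−1)·79.15² = 97·6264.7225 = 607678.0825
C: (63−1)·43.16² = 62·1862.7856 = 115492.7072
Numerator = 834239.3811; denominator = Σ(nₕ−1) = 265.
s²ₚ = 834239.3811/265 = 3148.073... → 3148.1.

3148.1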